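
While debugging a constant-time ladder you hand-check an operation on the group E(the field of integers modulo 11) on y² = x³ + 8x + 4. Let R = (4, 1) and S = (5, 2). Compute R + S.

(4, 1) + (5, 2). λ = (2 - 1)/(5 - 4) ≡ 1/1 mod 11. 1⁻¹ ≡ 1 (mod 11), so λ ≡ 1.
  x = λ² - 4 - 5 = 1 - 9 ≡ 3; y = λ·(4 - 3) - 1 ≡ 0. → (3, 0)

(3, 0)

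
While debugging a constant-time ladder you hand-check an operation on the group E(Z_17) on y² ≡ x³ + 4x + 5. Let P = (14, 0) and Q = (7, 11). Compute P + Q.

(14, 0) + (7, 11). λ = (11 - 0)/(7 - 14) ≡ 11/10 mod 17. 10⁻¹ ≡ 12 (mod 17) since 10·12 = 120 ≡ 1, so λ ≡ 13.
  x = λ² - 14 - 7 = 169 - 21 ≡ 12; y = λ·(14 - 12) - 0 ≡ 9. → (12, 9)

(12, 9)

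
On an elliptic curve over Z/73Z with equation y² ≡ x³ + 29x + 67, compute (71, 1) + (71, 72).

The two points share x = 71 and their y-coordinates satisfy 1 + 72 ≡ 0 (mod 73), so they are inverses. Their sum is ∞.

O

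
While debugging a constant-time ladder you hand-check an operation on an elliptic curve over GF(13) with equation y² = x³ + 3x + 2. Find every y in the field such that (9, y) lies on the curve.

2, 11

x³ + 3x + 2 = 758 ≡ 4 (mod 13).
Square roots of 4 mod 13: 2 and 11 (since 2² = 4 ≡ 4).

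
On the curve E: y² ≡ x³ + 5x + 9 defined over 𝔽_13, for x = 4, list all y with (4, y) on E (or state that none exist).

none

x³ + 5x + 9 = 93 ≡ 2 (mod 13).
2 is a non-residue mod 13; no y exists.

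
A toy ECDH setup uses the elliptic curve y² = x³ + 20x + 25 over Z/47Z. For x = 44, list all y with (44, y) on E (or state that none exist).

19, 28

x³ + 20x + 25 = 86089 ≡ 32 (mod 47).
Square roots of 32 mod 47: 19 and 28 (since 19² = 361 ≡ 32).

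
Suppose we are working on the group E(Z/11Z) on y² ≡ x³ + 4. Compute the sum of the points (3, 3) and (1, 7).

(3, 3) + (1, 7). λ = (7 - 3)/(1 - 3) ≡ 4/9 mod 11. 9⁻¹ ≡ 5 (mod 11), so λ ≡ 9.
  x = λ² - 3 - 1 = 81 - 4 ≡ 0; y = λ·(3 - 0) - 3 ≡ 2. → (0, 2)

(0, 2)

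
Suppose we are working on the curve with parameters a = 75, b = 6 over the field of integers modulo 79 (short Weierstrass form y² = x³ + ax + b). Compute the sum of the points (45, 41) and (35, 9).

(45, 41) + (35, 9). λ = (9 - 41)/(35 - 45) ≡ 47/69 mod 79. 69⁻¹ ≡ 71 (mod 79) since 69·71 = 4899 ≡ 1, so λ ≡ 19.
  x = λ² - 45 - 35 = 361 - 80 ≡ 44; y = λ·(45 - 44) - 41 ≡ 57. → (44, 57)

(44, 57)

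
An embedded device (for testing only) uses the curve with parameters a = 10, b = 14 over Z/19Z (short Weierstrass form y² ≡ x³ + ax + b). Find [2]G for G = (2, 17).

(12, 0)

tangent at (2, 17): λ = (3·2² + 10)/(2·17) ≡ 3/15. 15⁻¹ ≡ 14 (mod 19), so λ ≡ 3·14 ≡ 4.
  x = λ² - 2 - 2 = 16 - 4 ≡ 12; y = λ·(2 - 12) - 17 ≡ 0. → (12, 0)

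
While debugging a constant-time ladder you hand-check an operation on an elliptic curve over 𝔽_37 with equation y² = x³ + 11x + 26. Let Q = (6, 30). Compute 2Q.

tangent at (6, 30): λ = (3·6² + 11)/(2·30) ≡ 8/23. 23⁻¹ ≡ 29 (mod 37) since 23·29 = 667 ≡ 1, so λ ≡ 8·29 ≡ 10.
  x = λ² - 6 - 6 = 100 - 12 ≡ 14; y = λ·(6 - 14) - 30 ≡ 1. → (14, 1)

(14, 1)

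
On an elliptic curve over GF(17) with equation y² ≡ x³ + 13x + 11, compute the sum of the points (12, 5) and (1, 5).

(12, 5) + (1, 5). λ = (5 - 5)/(1 - 12) ≡ 0/6 mod 17. 6⁻¹ ≡ 3 (mod 17) since 6·3 = 18 ≡ 1, so λ ≡ 0.
  x = λ² - 12 - 1 = 0 - 13 ≡ 4; y = λ·(12 - 4) - 5 ≡ 12. → (4, 12)

(4, 12)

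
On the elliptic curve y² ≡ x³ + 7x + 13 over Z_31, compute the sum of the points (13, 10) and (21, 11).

(13, 21)

(13, 10) + (21, 11). λ = (11 - 10)/(21 - 13) ≡ 1/8 mod 31. 8⁻¹ ≡ 4 (mod 31) since 8·4 = 32 ≡ 1, so λ ≡ 4.
  x = λ² - 13 - 21 = 16 - 34 ≡ 13; y = λ·(13 - 13) - 10 ≡ 21. → (13, 21)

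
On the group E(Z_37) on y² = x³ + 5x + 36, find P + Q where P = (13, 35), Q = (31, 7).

(21, 35)

(13, 35) + (31, 7). λ = (7 - 35)/(31 - 13) ≡ 9/18 mod 37. 18⁻¹ ≡ 35 (mod 37) since 18·35 = 630 ≡ 1, so λ ≡ 19.
  x = λ² - 13 - 31 = 361 - 44 ≡ 21; y = λ·(13 - 21) - 35 ≡ 35. → (21, 35)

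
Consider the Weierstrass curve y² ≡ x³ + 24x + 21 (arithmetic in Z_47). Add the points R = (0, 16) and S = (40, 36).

(19, 45)

(0, 16) + (40, 36). λ = (36 - 16)/(40 - 0) ≡ 20/40 mod 47. 40⁻¹ ≡ 20 (mod 47), so λ ≡ 24.
  x = λ² - 0 - 40 = 576 - 40 ≡ 19; y = λ·(0 - 19) - 16 ≡ 45. → (19, 45)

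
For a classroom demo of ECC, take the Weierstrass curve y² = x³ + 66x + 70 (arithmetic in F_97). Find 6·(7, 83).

(8, 72)

Write P = (7, 83).
Double-and-add on 6 = (110)₂. Start with P = (7, 83) for the leading 1-bit.
double: tangent at (7, 83): λ = (3·7² + 66)/(2·83) ≡ 19/69. 69⁻¹ ≡ 45 (mod 97), so λ ≡ 19·45 ≡ 79.
  x = λ² - 7 - 7 = 6241 - 14 ≡ 19; y = λ·(7 - 19) - 83 ≡ 36. → (19, 36)
add P: (19, 36) + (7, 83). λ = (83 - 36)/(7 - 19) ≡ 47/85 mod 97. 85⁻¹ ≡ 8 (mod 97), so λ ≡ 85.
  x = λ² - 19 - 7 = 7225 - 26 ≡ 21; y = λ·(19 - 21) - 36 ≡ 85. → (21, 85)
double: tangent at (21, 85): λ = (3·21² + 66)/(2·85) ≡ 31/73. 73⁻¹ ≡ 4 (mod 97) since 73·4 = 292 ≡ 1, so λ ≡ 31·4 ≡ 27.
  x = λ² - 21 - 21 = 729 - 42 ≡ 8; y = λ·(21 - 8) - 85 ≡ 72. → (8, 72)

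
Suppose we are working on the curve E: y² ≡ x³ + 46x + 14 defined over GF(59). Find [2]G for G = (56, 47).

tangent at (56, 47): λ = (3·56² + 46)/(2·47) ≡ 14/35. 35⁻¹ ≡ 27 (mod 59), so λ ≡ 14·27 ≡ 24.
  x = λ² - 56 - 56 = 576 - 112 ≡ 51; y = λ·(56 - 51) - 47 ≡ 14. → (51, 14)

(51, 14)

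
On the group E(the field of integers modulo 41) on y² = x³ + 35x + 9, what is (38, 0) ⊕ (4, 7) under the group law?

(0, 38)

(38, 0) + (4, 7). λ = (7 - 0)/(4 - 38) ≡ 7/7 mod 41. 7⁻¹ ≡ 6 (mod 41), so λ ≡ 1.
  x = λ² - 38 - 4 = 1 - 42 ≡ 0; y = λ·(38 - 0) - 0 ≡ 38. → (0, 38)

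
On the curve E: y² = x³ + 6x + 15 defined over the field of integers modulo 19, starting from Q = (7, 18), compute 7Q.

Double-and-add on 7 = (111)₂. Start with Q = (7, 18) for the leading 1-bit.
double: tangent at (7, 18): λ = (3·7² + 6)/(2·18) ≡ 1/17. 17⁻¹ ≡ 9 (mod 19) since 17·9 = 153 ≡ 1, so λ ≡ 1·9 ≡ 9.
  x = λ² - 7 - 7 = 81 - 14 ≡ 10; y = λ·(7 - 10) - 18 ≡ 12. → (10, 12)
add Q: (10, 12) + (7, 18). λ = (18 - 12)/(7 - 10) ≡ 6/16 mod 19. 16⁻¹ ≡ 6 (mod 19), so λ ≡ 17.
  x = λ² - 10 - 7 = 289 - 17 ≡ 6; y = λ·(10 - 6) - 12 ≡ 18. → (6, 18)
double: tangent at (6, 18): λ = (3·6² + 6)/(2·18) ≡ 0/17. 17⁻¹ ≡ 9 (mod 19) since 17·9 = 153 ≡ 1, so λ ≡ 0·9 ≡ 0.
  x = λ² - 6 - 6 = 0 - 12 ≡ 7; y = λ·(6 - 7) - 18 ≡ 1. → (7, 1)
add Q: (7, 1) + (7, 18): same x and y₁ ≡ -y₂, so the sum is O.

O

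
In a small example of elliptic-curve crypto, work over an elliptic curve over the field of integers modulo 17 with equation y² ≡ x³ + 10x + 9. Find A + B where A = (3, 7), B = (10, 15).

(6, 9)

(3, 7) + (10, 15). λ = (15 - 7)/(10 - 3) ≡ 8/7 mod 17. 7⁻¹ ≡ 5 (mod 17) since 7·5 = 35 ≡ 1, so λ ≡ 6.
  x = λ² - 3 - 10 = 36 - 13 ≡ 6; y = λ·(3 - 6) - 7 ≡ 9. → (6, 9)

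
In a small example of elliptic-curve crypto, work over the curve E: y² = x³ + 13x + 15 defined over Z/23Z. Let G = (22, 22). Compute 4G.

(18, 20)

Repeated addition: build up to 4G.
2G: tangent at (22, 22): λ = (3·22² + 13)/(2·22) ≡ 16/21. 21⁻¹ ≡ 11 (mod 23) since 21·11 = 231 ≡ 1, so λ ≡ 16·11 ≡ 15.
  x = λ² - 22 - 22 = 225 - 44 ≡ 20; y = λ·(22 - 20) - 22 ≡ 8. → (20, 8)
3G: (20, 8) + (22, 22). λ = (22 - 8)/(22 - 20) ≡ 14/2 mod 23. 2⁻¹ ≡ 12 (mod 23), so λ ≡ 7.
  x = λ² - 20 - 22 = 49 - 42 ≡ 7; y = λ·(20 - 7) - 8 ≡ 14. → (7, 14)
4G: (7, 14) + (22, 22). λ = (22 - 14)/(22 - 7) ≡ 8/15 mod 23. 15⁻¹ ≡ 20 (mod 23) since 15·20 = 300 ≡ 1, so λ ≡ 22.
  x = λ² - 7 - 22 = 484 - 29 ≡ 18; y = λ·(7 - 18) - 14 ≡ 20. → (18, 20)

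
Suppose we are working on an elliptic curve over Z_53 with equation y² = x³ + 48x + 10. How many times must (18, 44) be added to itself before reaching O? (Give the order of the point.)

2P: tangent at (18, 44): λ = (3·18² + 48)/(2·44) ≡ 13/35. 35⁻¹ ≡ 50 (mod 53) since 35·50 = 1750 ≡ 1, so λ ≡ 13·50 ≡ 14.
  x = λ² - 18 - 18 = 196 - 36 ≡ 1; y = λ·(18 - 1) - 44 ≡ 35. → (1, 35)
3P: (1, 35) + (18, 44). λ = (44 - 35)/(18 - 1) ≡ 9/17 mod 53. 17⁻¹ ≡ 25 (mod 53), so λ ≡ 13.
  x = λ² - 1 - 18 = 169 - 19 ≡ 44; y = λ·(1 - 44) - 35 ≡ 42. → (44, 42)
4P: (44, 42) + (18, 44). λ = (44 - 42)/(18 - 44) ≡ 2/27 mod 53. 27⁻¹ ≡ 2 (mod 53) since 27·2 = 54 ≡ 1, so λ ≡ 4.
  x = λ² - 44 - 18 = 16 - 62 ≡ 7; y = λ·(44 - 7) - 42 ≡ 0. → (7, 0)
5P: (7, 0) + (18, 44). λ = (44 - 0)/(18 - 7) ≡ 44/11 mod 53. 11⁻¹ ≡ 29 (mod 53) since 11·29 = 319 ≡ 1, so λ ≡ 4.
  x = λ² - 7 - 18 = 16 - 25 ≡ 44; y = λ·(7 - 44) - 0 ≡ 11. → (44, 11)
6P: (44, 11) + (18, 44). λ = (44 - 11)/(18 - 44) ≡ 33/27 mod 53. 27⁻¹ ≡ 2 (mod 53), so λ ≡ 13.
  x = λ² - 44 - 18 = 169 - 62 ≡ 1; y = λ·(44 - 1) - 11 ≡ 18. → (1, 18)
7P: (1, 18) + (18, 44). λ = (44 - 18)/(18 - 1) ≡ 26/17 mod 53. 17⁻¹ ≡ 25 (mod 53) since 17·25 = 425 ≡ 1, so λ ≡ 14.
  x = λ² - 1 - 18 = 196 - 19 ≡ 18; y = λ·(1 - 18) - 18 ≡ 9. → (18, 9)
8P: (18, 9) + (18, 44): same x and y₁ ≡ -y₂, so the sum is O.
8P = O, so the order is 8.

8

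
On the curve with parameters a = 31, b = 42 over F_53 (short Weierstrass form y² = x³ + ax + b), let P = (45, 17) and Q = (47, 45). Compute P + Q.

(45, 17) + (47, 45). λ = (45 - 17)/(47 - 45) ≡ 28/2 mod 53. 2⁻¹ ≡ 27 (mod 53), so λ ≡ 14.
  x = λ² - 45 - 47 = 196 - 92 ≡ 51; y = λ·(45 - 51) - 17 ≡ 5. → (51, 5)

(51, 5)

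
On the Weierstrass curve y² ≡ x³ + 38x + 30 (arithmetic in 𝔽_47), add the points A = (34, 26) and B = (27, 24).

(35, 14)

(34, 26) + (27, 24). λ = (24 - 26)/(27 - 34) ≡ 45/40 mod 47. 40⁻¹ ≡ 20 (mod 47), so λ ≡ 7.
  x = λ² - 34 - 27 = 49 - 61 ≡ 35; y = λ·(34 - 35) - 26 ≡ 14. → (35, 14)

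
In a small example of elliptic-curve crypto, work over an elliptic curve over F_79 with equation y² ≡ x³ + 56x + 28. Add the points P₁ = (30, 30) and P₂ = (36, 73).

(30, 30) + (36, 73). λ = (73 - 30)/(36 - 30) ≡ 43/6 mod 79. 6⁻¹ ≡ 66 (mod 79), so λ ≡ 73.
  x = λ² - 30 - 36 = 5329 - 66 ≡ 49; y = λ·(30 - 49) - 30 ≡ 5. → (49, 5)

(49, 5)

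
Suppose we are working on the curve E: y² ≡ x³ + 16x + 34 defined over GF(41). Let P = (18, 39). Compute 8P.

(6, 10)

Double-and-add on 8 = (1000)₂. Start with P = (18, 39) for the leading 1-bit.
double: tangent at (18, 39): λ = (3·18² + 16)/(2·39) ≡ 4/37. 37⁻¹ ≡ 10 (mod 41) since 37·10 = 370 ≡ 1, so λ ≡ 4·10 ≡ 40.
  x = λ² - 18 - 18 = 1600 - 36 ≡ 6; y = λ·(18 - 6) - 39 ≡ 31. → (6, 31)
double: tangent at (6, 31): λ = (3·6² + 16)/(2·31) ≡ 1/21. 21⁻¹ ≡ 2 (mod 41), so λ ≡ 1·2 ≡ 2.
  x = λ² - 6 - 6 = 4 - 12 ≡ 33; y = λ·(6 - 33) - 31 ≡ 38. → (33, 38)
double: tangent at (33, 38): λ = (3·33² + 16)/(2·38) ≡ 3/35. 35⁻¹ ≡ 34 (mod 41) since 35·34 = 1190 ≡ 1, so λ ≡ 3·34 ≡ 20.
  x = λ² - 33 - 33 = 400 - 66 ≡ 6; y = λ·(33 - 6) - 38 ≡ 10. → (6, 10)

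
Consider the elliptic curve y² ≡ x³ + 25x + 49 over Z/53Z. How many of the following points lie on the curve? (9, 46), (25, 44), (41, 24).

2

(9, 46): 46² ≡ 49, rhs ≡ 49 → on.
(25, 44): 44² ≡ 28, rhs ≡ 28 → on.
(41, 24): 24² ≡ 46, rhs ≡ 35 → off.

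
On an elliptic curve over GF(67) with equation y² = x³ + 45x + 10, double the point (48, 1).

tangent at (48, 1): λ = (3·48² + 45)/(2·1) ≡ 56/2. 2⁻¹ ≡ 34 (mod 67), so λ ≡ 56·34 ≡ 28.
  x = λ² - 48 - 48 = 784 - 96 ≡ 18; y = λ·(48 - 18) - 1 ≡ 35. → (18, 35)

(18, 35)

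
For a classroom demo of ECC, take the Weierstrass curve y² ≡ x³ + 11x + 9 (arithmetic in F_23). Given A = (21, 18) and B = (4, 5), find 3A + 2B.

(9, 20)

First 3A:
Repeated addition: build up to 3A.
2A: tangent at (21, 18): λ = (3·21² + 11)/(2·18) ≡ 0/13. 13⁻¹ ≡ 16 (mod 23) since 13·16 = 208 ≡ 1, so λ ≡ 0·16 ≡ 0.
  x = λ² - 21 - 21 = 0 - 42 ≡ 4; y = λ·(21 - 4) - 18 ≡ 5. → (4, 5)
3A: (4, 5) + (21, 18). λ = (18 - 5)/(21 - 4) ≡ 13/17 mod 23. 17⁻¹ ≡ 19 (mod 23), so λ ≡ 17.
  x = λ² - 4 - 21 = 289 - 25 ≡ 11; y = λ·(4 - 11) - 5 ≡ 14. → (11, 14)
3A = (11, 14).
Next 2B:
Repeated addition: build up to 2B.
2B: tangent at (4, 5): λ = (3·4² + 11)/(2·5) ≡ 13/10. 10⁻¹ ≡ 7 (mod 23), so λ ≡ 13·7 ≡ 22.
  x = λ² - 4 - 4 = 484 - 8 ≡ 16; y = λ·(4 - 16) - 5 ≡ 7. → (16, 7)
2B = (16, 7).
Finally 3A + 2B:
(11, 14) + (16, 7). λ = (7 - 14)/(16 - 11) ≡ 16/5 mod 23. 5⁻¹ ≡ 14 (mod 23), so λ ≡ 17.
  x = λ² - 11 - 16 = 289 - 27 ≡ 9; y = λ·(11 - 9) - 14 ≡ 20. → (9, 20)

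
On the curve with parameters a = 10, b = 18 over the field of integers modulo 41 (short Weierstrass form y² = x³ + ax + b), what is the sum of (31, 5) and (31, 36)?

O

The two points share x = 31 and their y-coordinates satisfy 5 + 36 ≡ 0 (mod 41), so they are inverses. Their sum is O.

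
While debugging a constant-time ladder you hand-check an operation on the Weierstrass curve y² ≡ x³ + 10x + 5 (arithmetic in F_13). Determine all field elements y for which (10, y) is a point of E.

0

x³ + 10x + 5 = 1105 ≡ 0 (mod 13).
Only y = 0 satisfies y² ≡ 0.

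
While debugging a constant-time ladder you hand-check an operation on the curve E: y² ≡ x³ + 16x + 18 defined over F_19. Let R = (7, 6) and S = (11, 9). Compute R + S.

(17, 15)

(7, 6) + (11, 9). λ = (9 - 6)/(11 - 7) ≡ 3/4 mod 19. 4⁻¹ ≡ 5 (mod 19), so λ ≡ 15.
  x = λ² - 7 - 11 = 225 - 18 ≡ 17; y = λ·(7 - 17) - 6 ≡ 15. → (17, 15)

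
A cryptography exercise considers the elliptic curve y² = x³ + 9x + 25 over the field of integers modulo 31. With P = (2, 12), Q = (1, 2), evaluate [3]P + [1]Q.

First 3P:
Repeated addition: build up to 3P.
2P: tangent at (2, 12): λ = (3·2² + 9)/(2·12) ≡ 21/24. 24⁻¹ ≡ 22 (mod 31) since 24·22 = 528 ≡ 1, so λ ≡ 21·22 ≡ 28.
  x = λ² - 2 - 2 = 784 - 4 ≡ 5; y = λ·(2 - 5) - 12 ≡ 28. → (5, 28)
3P: (5, 28) + (2, 12). λ = (12 - 28)/(2 - 5) ≡ 15/28 mod 31. 28⁻¹ ≡ 10 (mod 31) since 28·10 = 280 ≡ 1, so λ ≡ 26.
  x = λ² - 5 - 2 = 676 - 7 ≡ 18; y = λ·(5 - 18) - 28 ≡ 6. → (18, 6)
3P = (18, 6).
Finally 3P + Q:
(18, 6) + (1, 2). λ = (2 - 6)/(1 - 18) ≡ 27/14 mod 31. 14⁻¹ ≡ 20 (mod 31), so λ ≡ 13.
  x = λ² - 18 - 1 = 169 - 19 ≡ 26; y = λ·(18 - 26) - 6 ≡ 14. → (26, 14)

(26, 14)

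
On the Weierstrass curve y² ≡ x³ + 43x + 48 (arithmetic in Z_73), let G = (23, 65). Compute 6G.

(36, 27)

Repeated addition: build up to 6G.
2G: tangent at (23, 65): λ = (3·23² + 43)/(2·65) ≡ 24/57. 57⁻¹ ≡ 41 (mod 73), so λ ≡ 24·41 ≡ 35.
  x = λ² - 23 - 23 = 1225 - 46 ≡ 11; y = λ·(23 - 11) - 65 ≡ 63. → (11, 63)
3G: (11, 63) + (23, 65). λ = (65 - 63)/(23 - 11) ≡ 2/12 mod 73. 12⁻¹ ≡ 67 (mod 73), so λ ≡ 61.
  x = λ² - 11 - 23 = 3721 - 34 ≡ 37; y = λ·(11 - 37) - 63 ≡ 30. → (37, 30)
4G: (37, 30) + (23, 65). λ = (65 - 30)/(23 - 37) ≡ 35/59 mod 73. 59⁻¹ ≡ 26 (mod 73) since 59·26 = 1534 ≡ 1, so λ ≡ 34.
  x = λ² - 37 - 23 = 1156 - 60 ≡ 1; y = λ·(37 - 1) - 30 ≡ 26. → (1, 26)
5G: (1, 26) + (23, 65). λ = (65 - 26)/(23 - 1) ≡ 39/22 mod 73. 22⁻¹ ≡ 10 (mod 73), so λ ≡ 25.
  x = λ² - 1 - 23 = 625 - 24 ≡ 17; y = λ·(1 - 17) - 26 ≡ 12. → (17, 12)
6G: (17, 12) + (23, 65). λ = (65 - 12)/(23 - 17) ≡ 53/6 mod 73. 6⁻¹ ≡ 61 (mod 73), so λ ≡ 21.
  x = λ² - 17 - 23 = 441 - 40 ≡ 36; y = λ·(17 - 36) - 12 ≡ 27. → (36, 27)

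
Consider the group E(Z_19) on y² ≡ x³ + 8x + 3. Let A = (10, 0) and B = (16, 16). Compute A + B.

(17, 13)

(10, 0) + (16, 16). λ = (16 - 0)/(16 - 10) ≡ 16/6 mod 19. 6⁻¹ ≡ 16 (mod 19), so λ ≡ 9.
  x = λ² - 10 - 16 = 81 - 26 ≡ 17; y = λ·(10 - 17) - 0 ≡ 13. → (17, 13)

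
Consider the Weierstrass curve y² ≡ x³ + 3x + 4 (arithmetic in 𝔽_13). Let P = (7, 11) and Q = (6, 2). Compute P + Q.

(7, 11) + (6, 2). λ = (2 - 11)/(6 - 7) ≡ 4/12 mod 13. 12⁻¹ ≡ 12 (mod 13) since 12·12 = 144 ≡ 1, so λ ≡ 9.
  x = λ² - 7 - 6 = 81 - 13 ≡ 3; y = λ·(7 - 3) - 11 ≡ 12. → (3, 12)

(3, 12)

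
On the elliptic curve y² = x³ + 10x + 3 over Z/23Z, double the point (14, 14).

(18, 9)

tangent at (14, 14): λ = (3·14² + 10)/(2·14) ≡ 0/5. 5⁻¹ ≡ 14 (mod 23), so λ ≡ 0·14 ≡ 0.
  x = λ² - 14 - 14 = 0 - 28 ≡ 18; y = λ·(14 - 18) - 14 ≡ 9. → (18, 9)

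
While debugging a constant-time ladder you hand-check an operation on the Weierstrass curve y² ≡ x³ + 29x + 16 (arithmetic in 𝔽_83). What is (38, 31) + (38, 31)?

(37, 38)

tangent at (38, 31): λ = (3·38² + 29)/(2·31) ≡ 45/62. 62⁻¹ ≡ 79 (mod 83) since 62·79 = 4898 ≡ 1, so λ ≡ 45·79 ≡ 69.
  x = λ² - 38 - 38 = 4761 - 76 ≡ 37; y = λ·(38 - 37) - 31 ≡ 38. → (37, 38)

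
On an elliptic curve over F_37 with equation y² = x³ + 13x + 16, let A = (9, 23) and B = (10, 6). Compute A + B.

(9, 23) + (10, 6). λ = (6 - 23)/(10 - 9) ≡ 20/1 mod 37. 1⁻¹ ≡ 1 (mod 37) since 1·1 = 1 ≡ 1, so λ ≡ 20.
  x = λ² - 9 - 10 = 400 - 19 ≡ 11; y = λ·(9 - 11) - 23 ≡ 11. → (11, 11)

(11, 11)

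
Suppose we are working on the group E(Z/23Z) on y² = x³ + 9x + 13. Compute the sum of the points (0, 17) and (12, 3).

(0, 17) + (12, 3). λ = (3 - 17)/(12 - 0) ≡ 9/12 mod 23. 12⁻¹ ≡ 2 (mod 23), so λ ≡ 18.
  x = λ² - 0 - 12 = 324 - 12 ≡ 13; y = λ·(0 - 13) - 17 ≡ 2. → (13, 2)

(13, 2)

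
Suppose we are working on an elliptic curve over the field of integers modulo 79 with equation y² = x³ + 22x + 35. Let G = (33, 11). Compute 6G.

Double-and-add on 6 = (110)₂. Start with G = (33, 11) for the leading 1-bit.
double: tangent at (33, 11): λ = (3·33² + 22)/(2·11) ≡ 50/22. 22⁻¹ ≡ 18 (mod 79), so λ ≡ 50·18 ≡ 31.
  x = λ² - 33 - 33 = 961 - 66 ≡ 26; y = λ·(33 - 26) - 11 ≡ 48. → (26, 48)
add G: (26, 48) + (33, 11). λ = (11 - 48)/(33 - 26) ≡ 42/7 mod 79. 7⁻¹ ≡ 34 (mod 79), so λ ≡ 6.
  x = λ² - 26 - 33 = 36 - 59 ≡ 56; y = λ·(26 - 56) - 48 ≡ 9. → (56, 9)
double: tangent at (56, 9): λ = (3·56² + 22)/(2·9) ≡ 29/18. 18⁻¹ ≡ 22 (mod 79) since 18·22 = 396 ≡ 1, so λ ≡ 29·22 ≡ 6.
  x = λ² - 56 - 56 = 36 - 112 ≡ 3; y = λ·(56 - 3) - 9 ≡ 72. → (3, 72)

(3, 72)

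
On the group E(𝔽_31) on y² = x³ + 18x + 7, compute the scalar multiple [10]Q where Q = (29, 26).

(26, 28)

Double-and-add on 10 = (1010)₂. Start with Q = (29, 26) for the leading 1-bit.
double: tangent at (29, 26): λ = (3·29² + 18)/(2·26) ≡ 30/21. 21⁻¹ ≡ 3 (mod 31), so λ ≡ 30·3 ≡ 28.
  x = λ² - 29 - 29 = 784 - 58 ≡ 13; y = λ·(29 - 13) - 26 ≡ 19. → (13, 19)
double: tangent at (13, 19): λ = (3·13² + 18)/(2·19) ≡ 29/7. 7⁻¹ ≡ 9 (mod 31), so λ ≡ 29·9 ≡ 13.
  x = λ² - 13 - 13 = 169 - 26 ≡ 19; y = λ·(13 - 19) - 19 ≡ 27. → (19, 27)
add Q: (19, 27) + (29, 26). λ = (26 - 27)/(29 - 19) ≡ 30/10 mod 31. 10⁻¹ ≡ 28 (mod 31) since 10·28 = 280 ≡ 1, so λ ≡ 3.
  x = λ² - 19 - 29 = 9 - 48 ≡ 23; y = λ·(19 - 23) - 27 ≡ 23. → (23, 23)
double: tangent at (23, 23): λ = (3·23² + 18)/(2·23) ≡ 24/15. 15⁻¹ ≡ 29 (mod 31), so λ ≡ 24·29 ≡ 14.
  x = λ² - 23 - 23 = 196 - 46 ≡ 26; y = λ·(23 - 26) - 23 ≡ 28. → (26, 28)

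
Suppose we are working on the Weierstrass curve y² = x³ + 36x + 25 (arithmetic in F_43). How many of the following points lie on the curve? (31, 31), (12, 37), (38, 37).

1

(31, 31): 31² ≡ 15, rhs ≡ 15 → on.
(12, 37): 37² ≡ 36, rhs ≡ 35 → off.
(38, 37): 37² ≡ 36, rhs ≡ 21 → off.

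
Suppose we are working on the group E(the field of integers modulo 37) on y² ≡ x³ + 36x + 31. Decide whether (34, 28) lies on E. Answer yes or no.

y² = 28² ≡ 7; x³ + 36x + 31 = 40559 ≡ 7 (mod 37). 7 = 7.

yes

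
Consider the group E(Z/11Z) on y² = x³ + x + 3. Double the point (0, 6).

tangent at (0, 6): λ = (3·0² + 1)/(2·6) ≡ 1/1. 1⁻¹ ≡ 1 (mod 11), so λ ≡ 1·1 ≡ 1.
  x = λ² - 0 - 0 = 1 - 0 ≡ 1; y = λ·(0 - 1) - 6 ≡ 4. → (1, 4)

(1, 4)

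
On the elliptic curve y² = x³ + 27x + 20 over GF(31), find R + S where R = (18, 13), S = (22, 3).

(18, 13) + (22, 3). λ = (3 - 13)/(22 - 18) ≡ 21/4 mod 31. 4⁻¹ ≡ 8 (mod 31) since 4·8 = 32 ≡ 1, so λ ≡ 13.
  x = λ² - 18 - 22 = 169 - 40 ≡ 5; y = λ·(18 - 5) - 13 ≡ 1. → (5, 1)

(5, 1)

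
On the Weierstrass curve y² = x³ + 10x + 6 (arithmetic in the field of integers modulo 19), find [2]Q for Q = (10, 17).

(6, 15)

tangent at (10, 17): λ = (3·10² + 10)/(2·17) ≡ 6/15. 15⁻¹ ≡ 14 (mod 19), so λ ≡ 6·14 ≡ 8.
  x = λ² - 10 - 10 = 64 - 20 ≡ 6; y = λ·(10 - 6) - 17 ≡ 15. → (6, 15)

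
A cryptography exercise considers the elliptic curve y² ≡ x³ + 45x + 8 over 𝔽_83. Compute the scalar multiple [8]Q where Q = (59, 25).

(55, 6)

Double-and-add on 8 = (1000)₂. Start with Q = (59, 25) for the leading 1-bit.
double: tangent at (59, 25): λ = (3·59² + 45)/(2·25) ≡ 30/50. 50⁻¹ ≡ 5 (mod 83), so λ ≡ 30·5 ≡ 67.
  x = λ² - 59 - 59 = 4489 - 118 ≡ 55; y = λ·(59 - 55) - 25 ≡ 77. → (55, 77)
double: tangent at (55, 77): λ = (3·55² + 45)/(2·77) ≡ 73/71. 71⁻¹ ≡ 76 (mod 83) since 71·76 = 5396 ≡ 1, so λ ≡ 73·76 ≡ 70.
  x = λ² - 55 - 55 = 4900 - 110 ≡ 59; y = λ·(55 - 59) - 77 ≡ 58. → (59, 58)
double: tangent at (59, 58): λ = (3·59² + 45)/(2·58) ≡ 30/33. 33⁻¹ ≡ 78 (mod 83) since 33·78 = 2574 ≡ 1, so λ ≡ 30·78 ≡ 16.
  x = λ² - 59 - 59 = 256 - 118 ≡ 55; y = λ·(59 - 55) - 58 ≡ 6. → (55, 6)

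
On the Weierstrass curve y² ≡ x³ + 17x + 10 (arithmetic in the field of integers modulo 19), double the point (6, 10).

tangent at (6, 10): λ = (3·6² + 17)/(2·10) ≡ 11/1. 1⁻¹ ≡ 1 (mod 19), so λ ≡ 11·1 ≡ 11.
  x = λ² - 6 - 6 = 121 - 12 ≡ 14; y = λ·(6 - 14) - 10 ≡ 16. → (14, 16)

(14, 16)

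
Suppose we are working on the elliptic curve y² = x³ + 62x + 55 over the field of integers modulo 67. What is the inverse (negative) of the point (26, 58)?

-(26, 58) = (26, -58 mod 67) = (26, 9).

(26, 9)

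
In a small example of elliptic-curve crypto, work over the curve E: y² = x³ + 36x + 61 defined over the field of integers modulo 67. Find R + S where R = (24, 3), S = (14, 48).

(24, 3) + (14, 48). λ = (48 - 3)/(14 - 24) ≡ 45/57 mod 67. 57⁻¹ ≡ 20 (mod 67) since 57·20 = 1140 ≡ 1, so λ ≡ 29.
  x = λ² - 24 - 14 = 841 - 38 ≡ 66; y = λ·(24 - 66) - 3 ≡ 52. → (66, 52)

(66, 52)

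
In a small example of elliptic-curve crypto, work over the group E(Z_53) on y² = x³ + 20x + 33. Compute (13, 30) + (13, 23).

O

The two points share x = 13 and their y-coordinates satisfy 30 + 23 ≡ 0 (mod 53), so they are inverses. Their sum is O.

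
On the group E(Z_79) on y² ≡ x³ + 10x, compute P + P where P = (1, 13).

tangent at (1, 13): λ = (3·1² + 10)/(2·13) ≡ 13/26. 26⁻¹ ≡ 76 (mod 79) since 26·76 = 1976 ≡ 1, so λ ≡ 13·76 ≡ 40.
  x = λ² - 1 - 1 = 1600 - 2 ≡ 18; y = λ·(1 - 18) - 13 ≡ 18. → (18, 18)

(18, 18)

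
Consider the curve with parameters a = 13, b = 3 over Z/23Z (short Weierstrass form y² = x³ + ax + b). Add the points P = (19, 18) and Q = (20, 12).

(20, 11)

(19, 18) + (20, 12). λ = (12 - 18)/(20 - 19) ≡ 17/1 mod 23. 1⁻¹ ≡ 1 (mod 23) since 1·1 = 1 ≡ 1, so λ ≡ 17.
  x = λ² - 19 - 20 = 289 - 39 ≡ 20; y = λ·(19 - 20) - 18 ≡ 11. → (20, 11)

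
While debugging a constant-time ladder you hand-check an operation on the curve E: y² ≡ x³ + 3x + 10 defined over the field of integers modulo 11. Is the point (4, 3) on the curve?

y² = 3² ≡ 9; x³ + 3x + 10 = 86 ≡ 9 (mod 11). 9 = 9.

yes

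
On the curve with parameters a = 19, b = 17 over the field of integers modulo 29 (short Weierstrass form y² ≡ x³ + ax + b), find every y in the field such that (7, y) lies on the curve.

0

x³ + 19x + 17 = 493 ≡ 0 (mod 29).
Only y = 0 satisfies y² ≡ 0.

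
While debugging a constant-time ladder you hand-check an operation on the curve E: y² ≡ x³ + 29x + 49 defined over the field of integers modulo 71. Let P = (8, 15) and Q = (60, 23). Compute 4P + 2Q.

First 4P:
Repeated addition: build up to 4P.
2P: tangent at (8, 15): λ = (3·8² + 29)/(2·15) ≡ 8/30. 30⁻¹ ≡ 45 (mod 71) since 30·45 = 1350 ≡ 1, so λ ≡ 8·45 ≡ 5.
  x = λ² - 8 - 8 = 25 - 16 ≡ 9; y = λ·(8 - 9) - 15 ≡ 51. → (9, 51)
3P: (9, 51) + (8, 15). λ = (15 - 51)/(8 - 9) ≡ 35/70 mod 71. 70⁻¹ ≡ 70 (mod 71), so λ ≡ 36.
  x = λ² - 9 - 8 = 1296 - 17 ≡ 1; y = λ·(9 - 1) - 51 ≡ 24. → (1, 24)
4P: (1, 24) + (8, 15). λ = (15 - 24)/(8 - 1) ≡ 62/7 mod 71. 7⁻¹ ≡ 61 (mod 71), so λ ≡ 19.
  x = λ² - 1 - 8 = 361 - 9 ≡ 68; y = λ·(1 - 68) - 24 ≡ 52. → (68, 52)
4P = (68, 52).
Next 2Q:
Repeated addition: build up to 2Q.
2Q: tangent at (60, 23): λ = (3·60² + 29)/(2·23) ≡ 37/46. 46⁻¹ ≡ 17 (mod 71) since 46·17 = 782 ≡ 1, so λ ≡ 37·17 ≡ 61.
  x = λ² - 60 - 60 = 3721 - 120 ≡ 51; y = λ·(60 - 51) - 23 ≡ 29. → (51, 29)
2Q = (51, 29).
Finally 4P + 2Q:
(68, 52) + (51, 29). λ = (29 - 52)/(51 - 68) ≡ 48/54 mod 71. 54⁻¹ ≡ 25 (mod 71), so λ ≡ 64.
  x = λ² - 68 - 51 = 4096 - 119 ≡ 1; y = λ·(68 - 1) - 52 ≡ 47. → (1, 47)

(1, 47)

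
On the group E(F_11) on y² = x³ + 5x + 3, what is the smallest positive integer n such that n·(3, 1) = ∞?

9

2P: tangent at (3, 1): λ = (3·3² + 5)/(2·1) ≡ 10/2. 2⁻¹ ≡ 6 (mod 11), so λ ≡ 10·6 ≡ 5.
  x = λ² - 3 - 3 = 25 - 6 ≡ 8; y = λ·(3 - 8) - 1 ≡ 7. → (8, 7)
3P: (8, 7) + (3, 1). λ = (1 - 7)/(3 - 8) ≡ 5/6 mod 11. 6⁻¹ ≡ 2 (mod 11) since 6·2 = 12 ≡ 1, so λ ≡ 10.
  x = λ² - 8 - 3 = 100 - 11 ≡ 1; y = λ·(8 - 1) - 7 ≡ 8. → (1, 8)
4P: (1, 8) + (3, 1). λ = (1 - 8)/(3 - 1) ≡ 4/2 mod 11. 2⁻¹ ≡ 6 (mod 11), so λ ≡ 2.
  x = λ² - 1 - 3 = 4 - 4 ≡ 0; y = λ·(1 - 0) - 8 ≡ 5. → (0, 5)
5P: (0, 5) + (3, 1). λ = (1 - 5)/(3 - 0) ≡ 7/3 mod 11. 3⁻¹ ≡ 4 (mod 11), so λ ≡ 6.
  x = λ² - 0 - 3 = 36 - 3 ≡ 0; y = λ·(0 - 0) - 5 ≡ 6. → (0, 6)
6P: (0, 6) + (3, 1). λ = (1 - 6)/(3 - 0) ≡ 6/3 mod 11. 3⁻¹ ≡ 4 (mod 11), so λ ≡ 2.
  x = λ² - 0 - 3 = 4 - 3 ≡ 1; y = λ·(0 - 1) - 6 ≡ 3. → (1, 3)
7P: (1, 3) + (3, 1). λ = (1 - 3)/(3 - 1) ≡ 9/2 mod 11. 2⁻¹ ≡ 6 (mod 11), so λ ≡ 10.
  x = λ² - 1 - 3 = 100 - 4 ≡ 8; y = λ·(1 - 8) - 3 ≡ 4. → (8, 4)
8P: (8, 4) + (3, 1). λ = (1 - 4)/(3 - 8) ≡ 8/6 mod 11. 6⁻¹ ≡ 2 (mod 11), so λ ≡ 5.
  x = λ² - 8 - 3 = 25 - 11 ≡ 3; y = λ·(8 - 3) - 4 ≡ 10. → (3, 10)
9P: (3, 10) + (3, 1): same x and y₁ ≡ -y₂, so the sum is ∞.
9P = ∞, so the order is 9.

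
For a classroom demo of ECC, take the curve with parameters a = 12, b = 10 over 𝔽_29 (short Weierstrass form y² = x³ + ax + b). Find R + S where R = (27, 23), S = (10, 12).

(27, 23) + (10, 12). λ = (12 - 23)/(10 - 27) ≡ 18/12 mod 29. 12⁻¹ ≡ 17 (mod 29), so λ ≡ 16.
  x = λ² - 27 - 10 = 256 - 37 ≡ 16; y = λ·(27 - 16) - 23 ≡ 8. → (16, 8)

(16, 8)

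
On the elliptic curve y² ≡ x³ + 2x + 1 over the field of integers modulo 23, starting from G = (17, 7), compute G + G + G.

Repeated addition: build up to 3G.
2G: tangent at (17, 7): λ = (3·17² + 2)/(2·7) ≡ 18/14. 14⁻¹ ≡ 5 (mod 23) since 14·5 = 70 ≡ 1, so λ ≡ 18·5 ≡ 21.
  x = λ² - 17 - 17 = 441 - 34 ≡ 16; y = λ·(17 - 16) - 7 ≡ 14. → (16, 14)
3G: (16, 14) + (17, 7). λ = (7 - 14)/(17 - 16) ≡ 16/1 mod 23. 1⁻¹ ≡ 1 (mod 23), so λ ≡ 16.
  x = λ² - 16 - 17 = 256 - 33 ≡ 16; y = λ·(16 - 16) - 14 ≡ 9. → (16, 9)

(16, 9)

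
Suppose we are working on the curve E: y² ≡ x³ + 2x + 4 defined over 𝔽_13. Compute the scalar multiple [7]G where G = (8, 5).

(7, 7)

Repeated addition: build up to 7G.
2G: tangent at (8, 5): λ = (3·8² + 2)/(2·5) ≡ 12/10. 10⁻¹ ≡ 4 (mod 13), so λ ≡ 12·4 ≡ 9.
  x = λ² - 8 - 8 = 81 - 16 ≡ 0; y = λ·(8 - 0) - 5 ≡ 2. → (0, 2)
3G: (0, 2) + (8, 5). λ = (5 - 2)/(8 - 0) ≡ 3/8 mod 13. 8⁻¹ ≡ 5 (mod 13), so λ ≡ 2.
  x = λ² - 0 - 8 = 4 - 8 ≡ 9; y = λ·(0 - 9) - 2 ≡ 6. → (9, 6)
4G: (9, 6) + (8, 5). λ = (5 - 6)/(8 - 9) ≡ 12/12 mod 13. 12⁻¹ ≡ 12 (mod 13) since 12·12 = 144 ≡ 1, so λ ≡ 1.
  x = λ² - 9 - 8 = 1 - 17 ≡ 10; y = λ·(9 - 10) - 6 ≡ 6. → (10, 6)
5G: (10, 6) + (8, 5). λ = (5 - 6)/(8 - 10) ≡ 12/11 mod 13. 11⁻¹ ≡ 6 (mod 13), so λ ≡ 7.
  x = λ² - 10 - 8 = 49 - 18 ≡ 5; y = λ·(10 - 5) - 6 ≡ 3. → (5, 3)
6G: (5, 3) + (8, 5). λ = (5 - 3)/(8 - 5) ≡ 2/3 mod 13. 3⁻¹ ≡ 9 (mod 13), so λ ≡ 5.
  x = λ² - 5 - 8 = 25 - 13 ≡ 12; y = λ·(5 - 12) - 3 ≡ 1. → (12, 1)
7G: (12, 1) + (8, 5). λ = (5 - 1)/(8 - 12) ≡ 4/9 mod 13. 9⁻¹ ≡ 3 (mod 13), so λ ≡ 12.
  x = λ² - 12 - 8 = 144 - 20 ≡ 7; y = λ·(12 - 7) - 1 ≡ 7. → (7, 7)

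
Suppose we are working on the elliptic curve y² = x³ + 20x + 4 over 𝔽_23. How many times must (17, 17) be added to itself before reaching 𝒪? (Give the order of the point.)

2P: tangent at (17, 17): λ = (3·17² + 20)/(2·17) ≡ 13/11. 11⁻¹ ≡ 21 (mod 23), so λ ≡ 13·21 ≡ 20.
  x = λ² - 17 - 17 = 400 - 34 ≡ 21; y = λ·(17 - 21) - 17 ≡ 18. → (21, 18)
3P: (21, 18) + (17, 17). λ = (17 - 18)/(17 - 21) ≡ 22/19 mod 23. 19⁻¹ ≡ 17 (mod 23), so λ ≡ 6.
  x = λ² - 21 - 17 = 36 - 38 ≡ 21; y = λ·(21 - 21) - 18 ≡ 5. → (21, 5)
4P: (21, 5) + (17, 17). λ = (17 - 5)/(17 - 21) ≡ 12/19 mod 23. 19⁻¹ ≡ 17 (mod 23), so λ ≡ 20.
  x = λ² - 21 - 17 = 400 - 38 ≡ 17; y = λ·(21 - 17) - 5 ≡ 6. → (17, 6)
5P: (17, 6) + (17, 17): same x and y₁ ≡ -y₂, so the sum is 𝒪.
5P = 𝒪, so the order is 5.

5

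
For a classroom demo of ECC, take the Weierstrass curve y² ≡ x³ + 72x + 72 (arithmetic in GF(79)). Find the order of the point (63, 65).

2P: tangent at (63, 65): λ = (3·63² + 72)/(2·65) ≡ 50/51. 51⁻¹ ≡ 31 (mod 79), so λ ≡ 50·31 ≡ 49.
  x = λ² - 63 - 63 = 2401 - 126 ≡ 63; y = λ·(63 - 63) - 65 ≡ 14. → (63, 14)
3P: (63, 14) + (63, 65): same x and y₁ ≡ -y₂, so the sum is O.
3P = O, so the order is 3.

3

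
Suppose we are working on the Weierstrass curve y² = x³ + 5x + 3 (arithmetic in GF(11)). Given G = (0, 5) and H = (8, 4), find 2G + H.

First 2G:
Repeated addition: build up to 2G.
2G: tangent at (0, 5): λ = (3·0² + 5)/(2·5) ≡ 5/10. 10⁻¹ ≡ 10 (mod 11), so λ ≡ 5·10 ≡ 6.
  x = λ² - 0 - 0 = 36 - 0 ≡ 3; y = λ·(0 - 3) - 5 ≡ 10. → (3, 10)
2G = (3, 10).
Finally 2G + H:
(3, 10) + (8, 4). λ = (4 - 10)/(8 - 3) ≡ 5/5 mod 11. 5⁻¹ ≡ 9 (mod 11) since 5·9 = 45 ≡ 1, so λ ≡ 1.
  x = λ² - 3 - 8 = 1 - 11 ≡ 1; y = λ·(3 - 1) - 10 ≡ 3. → (1, 3)

(1, 3)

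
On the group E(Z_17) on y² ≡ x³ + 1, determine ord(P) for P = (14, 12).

9

2P: tangent at (14, 12): λ = (3·14² + 0)/(2·12) ≡ 10/7. 7⁻¹ ≡ 5 (mod 17) since 7·5 = 35 ≡ 1, so λ ≡ 10·5 ≡ 16.
  x = λ² - 14 - 14 = 256 - 28 ≡ 7; y = λ·(14 - 7) - 12 ≡ 15. → (7, 15)
3P: (7, 15) + (14, 12). λ = (12 - 15)/(14 - 7) ≡ 14/7 mod 17. 7⁻¹ ≡ 5 (mod 17), so λ ≡ 2.
  x = λ² - 7 - 14 = 4 - 21 ≡ 0; y = λ·(7 - 0) - 15 ≡ 16. → (0, 16)
4P: (0, 16) + (14, 12). λ = (12 - 16)/(14 - 0) ≡ 13/14 mod 17. 14⁻¹ ≡ 11 (mod 17), so λ ≡ 7.
  x = λ² - 0 - 14 = 49 - 14 ≡ 1; y = λ·(0 - 1) - 16 ≡ 11. → (1, 11)
5P: (1, 11) + (14, 12). λ = (12 - 11)/(14 - 1) ≡ 1/13 mod 17. 13⁻¹ ≡ 4 (mod 17) since 13·4 = 52 ≡ 1, so λ ≡ 4.
  x = λ² - 1 - 14 = 16 - 15 ≡ 1; y = λ·(1 - 1) - 11 ≡ 6. → (1, 6)
6P: (1, 6) + (14, 12). λ = (12 - 6)/(14 - 1) ≡ 6/13 mod 17. 13⁻¹ ≡ 4 (mod 17), so λ ≡ 7.
  x = λ² - 1 - 14 = 49 - 15 ≡ 0; y = λ·(1 - 0) - 6 ≡ 1. → (0, 1)
7P: (0, 1) + (14, 12). λ = (12 - 1)/(14 - 0) ≡ 11/14 mod 17. 14⁻¹ ≡ 11 (mod 17), so λ ≡ 2.
  x = λ² - 0 - 14 = 4 - 14 ≡ 7; y = λ·(0 - 7) - 1 ≡ 2. → (7, 2)
8P: (7, 2) + (14, 12). λ = (12 - 2)/(14 - 7) ≡ 10/7 mod 17. 7⁻¹ ≡ 5 (mod 17), so λ ≡ 16.
  x = λ² - 7 - 14 = 256 - 21 ≡ 14; y = λ·(7 - 14) - 2 ≡ 5. → (14, 5)
9P: (14, 5) + (14, 12): same x and y₁ ≡ -y₂, so the sum is O.
9P = O, so the order is 9.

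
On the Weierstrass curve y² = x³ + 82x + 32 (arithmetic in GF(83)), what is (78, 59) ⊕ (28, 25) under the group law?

(76, 32)

(78, 59) + (28, 25). λ = (25 - 59)/(28 - 78) ≡ 49/33 mod 83. 33⁻¹ ≡ 78 (mod 83), so λ ≡ 4.
  x = λ² - 78 - 28 = 16 - 106 ≡ 76; y = λ·(78 - 76) - 59 ≡ 32. → (76, 32)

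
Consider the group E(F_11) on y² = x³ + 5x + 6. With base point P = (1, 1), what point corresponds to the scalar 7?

(1, 1)

Double-and-add on 7 = (111)₂. Start with P = (1, 1) for the leading 1-bit.
double: tangent at (1, 1): λ = (3·1² + 5)/(2·1) ≡ 8/2. 2⁻¹ ≡ 6 (mod 11) since 2·6 = 12 ≡ 1, so λ ≡ 8·6 ≡ 4.
  x = λ² - 1 - 1 = 16 - 2 ≡ 3; y = λ·(1 - 3) - 1 ≡ 2. → (3, 2)
add P: (3, 2) + (1, 1). λ = (1 - 2)/(1 - 3) ≡ 10/9 mod 11. 9⁻¹ ≡ 5 (mod 11), so λ ≡ 6.
  x = λ² - 3 - 1 = 36 - 4 ≡ 10; y = λ·(3 - 10) - 2 ≡ 0. → (10, 0)
double: (10, 0) + (10, 0): same x and y₁ ≡ -y₂, so the sum is ∞.
add P: ∞ + (1, 1) = (1, 1) (identity).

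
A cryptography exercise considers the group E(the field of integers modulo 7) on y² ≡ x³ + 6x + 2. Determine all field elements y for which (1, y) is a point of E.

3, 4

x³ + 6x + 2 = 9 ≡ 2 (mod 7).
Square roots of 2 mod 7: 3 and 4 (since 3² = 9 ≡ 2).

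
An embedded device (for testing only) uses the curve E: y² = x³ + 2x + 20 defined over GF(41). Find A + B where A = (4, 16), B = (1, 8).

(4, 16) + (1, 8). λ = (8 - 16)/(1 - 4) ≡ 33/38 mod 41. 38⁻¹ ≡ 27 (mod 41), so λ ≡ 30.
  x = λ² - 4 - 1 = 900 - 5 ≡ 34; y = λ·(4 - 34) - 16 ≡ 27. → (34, 27)

(34, 27)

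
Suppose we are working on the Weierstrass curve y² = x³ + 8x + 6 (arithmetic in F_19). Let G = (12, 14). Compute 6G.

O

Repeated addition: build up to 6G.
2G: tangent at (12, 14): λ = (3·12² + 8)/(2·14) ≡ 3/9. 9⁻¹ ≡ 17 (mod 19) since 9·17 = 153 ≡ 1, so λ ≡ 3·17 ≡ 13.
  x = λ² - 12 - 12 = 169 - 24 ≡ 12; y = λ·(12 - 12) - 14 ≡ 5. → (12, 5)
3G: (12, 5) + (12, 14): same x and y₁ ≡ -y₂, so the sum is ∞.
4G: ∞ + (12, 14) = (12, 14) (identity).
5G: tangent at (12, 14): λ = (3·12² + 8)/(2·14) ≡ 3/9. 9⁻¹ ≡ 17 (mod 19), so λ ≡ 3·17 ≡ 13.
  x = λ² - 12 - 12 = 169 - 24 ≡ 12; y = λ·(12 - 12) - 14 ≡ 5. → (12, 5)
6G: (12, 5) + (12, 14): same x and y₁ ≡ -y₂, so the sum is ∞.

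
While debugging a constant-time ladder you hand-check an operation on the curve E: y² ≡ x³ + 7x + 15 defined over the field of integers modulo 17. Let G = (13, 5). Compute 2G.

tangent at (13, 5): λ = (3·13² + 7)/(2·5) ≡ 4/10. 10⁻¹ ≡ 12 (mod 17) since 10·12 = 120 ≡ 1, so λ ≡ 4·12 ≡ 14.
  x = λ² - 13 - 13 = 196 - 26 ≡ 0; y = λ·(13 - 0) - 5 ≡ 7. → (0, 7)

(0, 7)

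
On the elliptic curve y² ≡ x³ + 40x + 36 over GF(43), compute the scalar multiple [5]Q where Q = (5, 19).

(19, 42)

Double-and-add on 5 = (101)₂. Start with Q = (5, 19) for the leading 1-bit.
double: tangent at (5, 19): λ = (3·5² + 40)/(2·19) ≡ 29/38. 38⁻¹ ≡ 17 (mod 43), so λ ≡ 29·17 ≡ 20.
  x = λ² - 5 - 5 = 400 - 10 ≡ 3; y = λ·(5 - 3) - 19 ≡ 21. → (3, 21)
double: tangent at (3, 21): λ = (3·3² + 40)/(2·21) ≡ 24/42. 42⁻¹ ≡ 42 (mod 43) since 42·42 = 1764 ≡ 1, so λ ≡ 24·42 ≡ 19.
  x = λ² - 3 - 3 = 361 - 6 ≡ 11; y = λ·(3 - 11) - 21 ≡ 42. → (11, 42)
add Q: (11, 42) + (5, 19). λ = (19 - 42)/(5 - 11) ≡ 20/37 mod 43. 37⁻¹ ≡ 7 (mod 43) since 37·7 = 259 ≡ 1, so λ ≡ 11.
  x = λ² - 11 - 5 = 121 - 16 ≡ 19; y = λ·(11 - 19) - 42 ≡ 42. → (19, 42)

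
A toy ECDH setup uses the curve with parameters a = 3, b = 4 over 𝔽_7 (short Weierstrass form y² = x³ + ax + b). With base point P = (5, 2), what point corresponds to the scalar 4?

Repeated addition: build up to 4P.
2P: tangent at (5, 2): λ = (3·5² + 3)/(2·2) ≡ 1/4. 4⁻¹ ≡ 2 (mod 7), so λ ≡ 1·2 ≡ 2.
  x = λ² - 5 - 5 = 4 - 10 ≡ 1; y = λ·(5 - 1) - 2 ≡ 6. → (1, 6)
3P: (1, 6) + (5, 2). λ = (2 - 6)/(5 - 1) ≡ 3/4 mod 7. 4⁻¹ ≡ 2 (mod 7) since 4·2 = 8 ≡ 1, so λ ≡ 6.
  x = λ² - 1 - 5 = 36 - 6 ≡ 2; y = λ·(1 - 2) - 6 ≡ 2. → (2, 2)
4P: (2, 2) + (5, 2). λ = (2 - 2)/(5 - 2) ≡ 0/3 mod 7. 3⁻¹ ≡ 5 (mod 7) since 3·5 = 15 ≡ 1, so λ ≡ 0.
  x = λ² - 2 - 5 = 0 - 7 ≡ 0; y = λ·(2 - 0) - 2 ≡ 5. → (0, 5)

(0, 5)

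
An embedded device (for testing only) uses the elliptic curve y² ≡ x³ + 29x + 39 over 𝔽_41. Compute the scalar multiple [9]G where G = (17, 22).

Double-and-add on 9 = (1001)₂. Start with G = (17, 22) for the leading 1-bit.
double: tangent at (17, 22): λ = (3·17² + 29)/(2·22) ≡ 35/3. 3⁻¹ ≡ 14 (mod 41), so λ ≡ 35·14 ≡ 39.
  x = λ² - 17 - 17 = 1521 - 34 ≡ 11; y = λ·(17 - 11) - 22 ≡ 7. → (11, 7)
double: tangent at (11, 7): λ = (3·11² + 29)/(2·7) ≡ 23/14. 14⁻¹ ≡ 3 (mod 41), so λ ≡ 23·3 ≡ 28.
  x = λ² - 11 - 11 = 784 - 22 ≡ 24; y = λ·(11 - 24) - 7 ≡ 39. → (24, 39)
double: tangent at (24, 39): λ = (3·24² + 29)/(2·39) ≡ 35/37. 37⁻¹ ≡ 10 (mod 41) since 37·10 = 370 ≡ 1, so λ ≡ 35·10 ≡ 22.
  x = λ² - 24 - 24 = 484 - 48 ≡ 26; y = λ·(24 - 26) - 39 ≡ 40. → (26, 40)
add G: (26, 40) + (17, 22). λ = (22 - 40)/(17 - 26) ≡ 23/32 mod 41. 32⁻¹ ≡ 9 (mod 41), so λ ≡ 2.
  x = λ² - 26 - 17 = 4 - 43 ≡ 2; y = λ·(26 - 2) - 40 ≡ 8. → (2, 8)

(2, 8)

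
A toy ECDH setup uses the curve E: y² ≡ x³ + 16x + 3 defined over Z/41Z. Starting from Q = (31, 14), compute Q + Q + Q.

Repeated addition: build up to 3Q.
2Q: tangent at (31, 14): λ = (3·31² + 16)/(2·14) ≡ 29/28. 28⁻¹ ≡ 22 (mod 41), so λ ≡ 29·22 ≡ 23.
  x = λ² - 31 - 31 = 529 - 62 ≡ 16; y = λ·(31 - 16) - 14 ≡ 3. → (16, 3)
3Q: (16, 3) + (31, 14). λ = (14 - 3)/(31 - 16) ≡ 11/15 mod 41. 15⁻¹ ≡ 11 (mod 41), so λ ≡ 39.
  x = λ² - 16 - 31 = 1521 - 47 ≡ 39; y = λ·(16 - 39) - 3 ≡ 2. → (39, 2)

(39, 2)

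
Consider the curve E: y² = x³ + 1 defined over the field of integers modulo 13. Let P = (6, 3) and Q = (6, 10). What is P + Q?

O

The two points share x = 6 and their y-coordinates satisfy 3 + 10 ≡ 0 (mod 13), so they are inverses. Their sum is ∞.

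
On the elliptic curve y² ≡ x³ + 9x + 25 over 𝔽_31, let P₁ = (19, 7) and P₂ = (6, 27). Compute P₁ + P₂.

(8, 19)

(19, 7) + (6, 27). λ = (27 - 7)/(6 - 19) ≡ 20/18 mod 31. 18⁻¹ ≡ 19 (mod 31), so λ ≡ 8.
  x = λ² - 19 - 6 = 64 - 25 ≡ 8; y = λ·(19 - 8) - 7 ≡ 19. → (8, 19)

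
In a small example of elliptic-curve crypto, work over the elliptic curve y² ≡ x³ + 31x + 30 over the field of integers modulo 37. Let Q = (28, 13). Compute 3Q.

(13, 22)

Repeated addition: build up to 3Q.
2Q: tangent at (28, 13): λ = (3·28² + 31)/(2·13) ≡ 15/26. 26⁻¹ ≡ 10 (mod 37), so λ ≡ 15·10 ≡ 2.
  x = λ² - 28 - 28 = 4 - 56 ≡ 22; y = λ·(28 - 22) - 13 ≡ 36. → (22, 36)
3Q: (22, 36) + (28, 13). λ = (13 - 36)/(28 - 22) ≡ 14/6 mod 37. 6⁻¹ ≡ 31 (mod 37) since 6·31 = 186 ≡ 1, so λ ≡ 27.
  x = λ² - 22 - 28 = 729 - 50 ≡ 13; y = λ·(22 - 13) - 36 ≡ 22. → (13, 22)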